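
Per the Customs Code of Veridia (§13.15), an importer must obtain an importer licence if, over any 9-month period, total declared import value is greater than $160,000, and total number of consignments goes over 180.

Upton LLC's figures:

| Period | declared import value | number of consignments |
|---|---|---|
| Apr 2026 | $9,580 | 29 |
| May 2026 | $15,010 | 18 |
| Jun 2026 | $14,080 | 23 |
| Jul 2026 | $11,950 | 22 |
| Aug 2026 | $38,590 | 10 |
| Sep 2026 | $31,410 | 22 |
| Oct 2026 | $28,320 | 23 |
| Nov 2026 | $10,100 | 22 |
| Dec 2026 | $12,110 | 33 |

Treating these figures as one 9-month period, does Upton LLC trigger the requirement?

Yes

Total declared import value: $9,580 + $15,010 + $14,080 + $11,950 + $38,590 + $31,410 + $28,320 + $10,100 + $12,110 = $171,150 (> $160,000).
Total number of consignments: 29 + 18 + 23 + 22 + 10 + 22 + 23 + 22 + 33 = 202 (> 180).
The test is 'and': both thresholds are exceeded.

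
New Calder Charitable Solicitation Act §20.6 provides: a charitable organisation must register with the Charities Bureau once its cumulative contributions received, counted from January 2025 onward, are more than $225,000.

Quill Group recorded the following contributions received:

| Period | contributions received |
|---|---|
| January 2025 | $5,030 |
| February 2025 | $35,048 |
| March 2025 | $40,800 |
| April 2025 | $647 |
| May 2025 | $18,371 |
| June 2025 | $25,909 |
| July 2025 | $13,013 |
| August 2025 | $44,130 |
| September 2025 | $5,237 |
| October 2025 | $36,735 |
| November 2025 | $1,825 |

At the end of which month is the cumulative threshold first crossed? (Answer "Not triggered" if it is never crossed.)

Through January 2025: $5,030
Through February 2025: $40,078
Through March 2025: $80,878
Through April 2025: $81,525
Through May 2025: $99,896
Through June 2025: $125,805
Through July 2025: $138,818
Through August 2025: $182,948
Through September 2025: $188,185
Through October 2025: $224,920
Through November 2025: $226,745 ← exceeds threshold

November 2025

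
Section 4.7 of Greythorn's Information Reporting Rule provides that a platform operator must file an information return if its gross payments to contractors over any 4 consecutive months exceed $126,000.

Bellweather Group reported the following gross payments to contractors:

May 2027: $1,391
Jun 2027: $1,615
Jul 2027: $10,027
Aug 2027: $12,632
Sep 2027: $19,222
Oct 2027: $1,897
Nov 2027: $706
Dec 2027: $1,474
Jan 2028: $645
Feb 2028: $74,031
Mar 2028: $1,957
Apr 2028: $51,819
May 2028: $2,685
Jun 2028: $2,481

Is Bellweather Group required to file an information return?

Yes

May 2027–Aug 2027: $1,391 + $1,615 + $10,027 + $12,632 = $25,665 (under)
Jun 2027–Sep 2027: $1,615 + $10,027 + $12,632 + $19,222 = $43,496 (under)
Jul 2027–Oct 2027: $10,027 + $12,632 + $19,222 + $1,897 = $43,778 (under)
Aug 2027–Nov 2027: $12,632 + $19,222 + $1,897 + $706 = $34,457 (under)
Sep 2027–Dec 2027: $19,222 + $1,897 + $706 + $1,474 = $23,299 (under)
Oct 2027–Jan 2028: $1,897 + $706 + $1,474 + $645 = $4,722 (under)
Nov 2027–Feb 2028: $706 + $1,474 + $645 + $74,031 = $76,856 (under)
Dec 2027–Mar 2028: $1,474 + $645 + $74,031 + $1,957 = $78,107 (under)
Jan 2028–Apr 2028: $645 + $74,031 + $1,957 + $51,819 = $128,452 (over)
Feb 2028–May 2028: $74,031 + $1,957 + $51,819 + $2,685 = $130,492 (over)
Mar 2028–Jun 2028: $1,957 + $51,819 + $2,685 + $2,481 = $58,942 (under)
At least one window exceeds $126,000.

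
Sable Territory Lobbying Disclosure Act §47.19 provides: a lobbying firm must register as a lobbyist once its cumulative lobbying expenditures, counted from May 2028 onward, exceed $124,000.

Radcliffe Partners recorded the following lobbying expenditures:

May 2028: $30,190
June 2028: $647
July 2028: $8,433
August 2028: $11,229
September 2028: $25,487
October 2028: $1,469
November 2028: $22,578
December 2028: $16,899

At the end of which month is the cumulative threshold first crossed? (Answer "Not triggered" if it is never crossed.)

Not triggered

Through May 2028: $30,190
Through June 2028: $30,837
Through July 2028: $39,270
Through August 2028: $50,499
Through September 2028: $75,986
Through October 2028: $77,455
Through November 2028: $100,033
Through December 2028: $116,932
Final cumulative total $116,932 ≤ $124,000; the threshold is never exceeded.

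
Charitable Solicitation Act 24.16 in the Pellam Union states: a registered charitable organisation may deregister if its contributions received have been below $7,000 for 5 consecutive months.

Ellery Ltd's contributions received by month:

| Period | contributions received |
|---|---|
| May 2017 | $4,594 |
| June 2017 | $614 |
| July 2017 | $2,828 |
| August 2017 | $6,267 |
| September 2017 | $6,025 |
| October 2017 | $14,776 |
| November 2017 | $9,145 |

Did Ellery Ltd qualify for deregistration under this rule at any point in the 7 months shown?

Yes

Months below $7,000: May 2017, June 2017, July 2017, August 2017, September 2017.
Longest run of consecutive months below the threshold: 5.
5 ≥ 5, so Ellery Ltd became eligible.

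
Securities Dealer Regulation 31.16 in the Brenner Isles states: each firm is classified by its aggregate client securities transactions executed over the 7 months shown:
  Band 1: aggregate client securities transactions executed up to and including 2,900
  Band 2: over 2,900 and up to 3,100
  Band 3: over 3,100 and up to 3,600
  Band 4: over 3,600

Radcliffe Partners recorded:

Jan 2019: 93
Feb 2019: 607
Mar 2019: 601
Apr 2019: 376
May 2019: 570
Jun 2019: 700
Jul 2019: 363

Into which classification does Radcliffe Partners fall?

Band 3

Aggregate client securities transactions executed: 93 + 607 + 601 + 376 + 570 + 700 + 363 = 3,310.
3,100 < 3,310 ≤ 3,600, so Band 3 applies.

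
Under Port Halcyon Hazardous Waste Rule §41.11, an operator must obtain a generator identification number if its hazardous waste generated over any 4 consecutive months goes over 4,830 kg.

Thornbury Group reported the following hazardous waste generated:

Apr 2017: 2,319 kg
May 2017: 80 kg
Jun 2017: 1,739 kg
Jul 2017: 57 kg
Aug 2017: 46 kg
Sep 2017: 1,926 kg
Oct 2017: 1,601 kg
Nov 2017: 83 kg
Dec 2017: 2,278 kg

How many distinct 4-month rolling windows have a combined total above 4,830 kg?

Apr 2017–Jul 2017: 2,319 kg + 80 kg + 1,739 kg + 57 kg = 4,195 kg (under)
May 2017–Aug 2017: 80 kg + 1,739 kg + 57 kg + 46 kg = 1,922 kg (under)
Jun 2017–Sep 2017: 1,739 kg + 57 kg + 46 kg + 1,926 kg = 3,768 kg (under)
Jul 2017–Oct 2017: 57 kg + 46 kg + 1,926 kg + 1,601 kg = 3,630 kg (under)
Aug 2017–Nov 2017: 46 kg + 1,926 kg + 1,601 kg + 83 kg = 3,656 kg (under)
Sep 2017–Dec 2017: 1,926 kg + 1,601 kg + 83 kg + 2,278 kg = 5,888 kg (over)
1 window exceeds the threshold.

1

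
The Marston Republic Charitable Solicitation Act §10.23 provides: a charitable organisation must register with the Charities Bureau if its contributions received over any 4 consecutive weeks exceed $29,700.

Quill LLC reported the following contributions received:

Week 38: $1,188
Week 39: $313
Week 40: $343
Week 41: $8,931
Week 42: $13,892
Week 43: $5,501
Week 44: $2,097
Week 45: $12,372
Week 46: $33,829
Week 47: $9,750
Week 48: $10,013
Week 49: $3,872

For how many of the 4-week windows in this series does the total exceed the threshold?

6

Week 38–Week 41: $1,188 + $313 + $343 + $8,931 = $10,775 (under)
Week 39–Week 42: $313 + $343 + $8,931 + $13,892 = $23,479 (under)
Week 40–Week 43: $343 + $8,931 + $13,892 + $5,501 = $28,667 (under)
Week 41–Week 44: $8,931 + $13,892 + $5,501 + $2,097 = $30,421 (over)
Week 42–Week 45: $13,892 + $5,501 + $2,097 + $12,372 = $33,862 (over)
Week 43–Week 46: $5,501 + $2,097 + $12,372 + $33,829 = $53,799 (over)
Week 44–Week 47: $2,097 + $12,372 + $33,829 + $9,750 = $58,048 (over)
Week 45–Week 48: $12,372 + $33,829 + $9,750 + $10,013 = $65,964 (over)
Week 46–Week 49: $33,829 + $9,750 + $10,013 + $3,872 = $57,464 (over)
6 windows exceed the threshold.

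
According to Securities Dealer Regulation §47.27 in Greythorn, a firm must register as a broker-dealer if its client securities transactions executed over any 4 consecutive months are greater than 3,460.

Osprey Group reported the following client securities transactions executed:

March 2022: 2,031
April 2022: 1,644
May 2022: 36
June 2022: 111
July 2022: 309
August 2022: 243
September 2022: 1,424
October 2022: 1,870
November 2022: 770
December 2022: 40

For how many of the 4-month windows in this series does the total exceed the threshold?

March 2022–June 2022: 2,031 + 1,644 + 36 + 111 = 3,822 (over)
April 2022–July 2022: 1,644 + 36 + 111 + 309 = 2,100 (under)
May 2022–August 2022: 36 + 111 + 309 + 243 = 699 (under)
June 2022–September 2022: 111 + 309 + 243 + 1,424 = 2,087 (under)
July 2022–October 2022: 309 + 243 + 1,424 + 1,870 = 3,846 (over)
August 2022–November 2022: 243 + 1,424 + 1,870 + 770 = 4,307 (over)
September 2022–December 2022: 1,424 + 1,870 + 770 + 40 = 4,104 (over)
4 windows exceed the threshold.

4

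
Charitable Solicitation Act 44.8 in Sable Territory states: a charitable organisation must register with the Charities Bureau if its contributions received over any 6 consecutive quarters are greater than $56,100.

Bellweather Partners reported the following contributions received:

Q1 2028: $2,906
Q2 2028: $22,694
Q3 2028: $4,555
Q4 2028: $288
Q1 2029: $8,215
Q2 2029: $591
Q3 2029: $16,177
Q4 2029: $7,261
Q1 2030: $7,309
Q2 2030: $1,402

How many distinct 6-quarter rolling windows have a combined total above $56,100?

0

Q1 2028–Q2 2029: $2,906 + $22,694 + $4,555 + $288 + $8,215 + $591 = $39,249 (under)
Q2 2028–Q3 2029: $22,694 + $4,555 + $288 + $8,215 + $591 + $16,177 = $52,520 (under)
Q3 2028–Q4 2029: $4,555 + $288 + $8,215 + $591 + $16,177 + $7,261 = $37,087 (under)
Q4 2028–Q1 2030: $288 + $8,215 + $591 + $16,177 + $7,261 + $7,309 = $39,841 (under)
Q1 2029–Q2 2030: $8,215 + $591 + $16,177 + $7,261 + $7,309 + $1,402 = $40,955 (under)
0 windows exceed the threshold.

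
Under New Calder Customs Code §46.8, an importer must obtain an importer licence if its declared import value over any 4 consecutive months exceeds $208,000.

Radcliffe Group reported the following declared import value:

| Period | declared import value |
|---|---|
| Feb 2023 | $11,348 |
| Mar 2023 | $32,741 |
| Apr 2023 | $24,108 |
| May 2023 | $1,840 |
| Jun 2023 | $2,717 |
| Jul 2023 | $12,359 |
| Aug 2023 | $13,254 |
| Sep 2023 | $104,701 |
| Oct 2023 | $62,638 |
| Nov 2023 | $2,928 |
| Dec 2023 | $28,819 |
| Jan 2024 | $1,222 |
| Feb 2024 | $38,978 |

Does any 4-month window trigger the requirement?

No

Feb 2023–May 2023: $11,348 + $32,741 + $24,108 + $1,840 = $70,037 (under)
Mar 2023–Jun 2023: $32,741 + $24,108 + $1,840 + $2,717 = $61,406 (under)
Apr 2023–Jul 2023: $24,108 + $1,840 + $2,717 + $12,359 = $41,024 (under)
May 2023–Aug 2023: $1,840 + $2,717 + $12,359 + $13,254 = $30,170 (under)
Jun 2023–Sep 2023: $2,717 + $12,359 + $13,254 + $104,701 = $133,031 (under)
Jul 2023–Oct 2023: $12,359 + $13,254 + $104,701 + $62,638 = $192,952 (under)
Aug 2023–Nov 2023: $13,254 + $104,701 + $62,638 + $2,928 = $183,521 (under)
Sep 2023–Dec 2023: $104,701 + $62,638 + $2,928 + $28,819 = $199,086 (under)
Oct 2023–Jan 2024: $62,638 + $2,928 + $28,819 + $1,222 = $95,607 (under)
Nov 2023–Feb 2024: $2,928 + $28,819 + $1,222 + $38,978 = $71,947 (under)
No window exceeds $208,000.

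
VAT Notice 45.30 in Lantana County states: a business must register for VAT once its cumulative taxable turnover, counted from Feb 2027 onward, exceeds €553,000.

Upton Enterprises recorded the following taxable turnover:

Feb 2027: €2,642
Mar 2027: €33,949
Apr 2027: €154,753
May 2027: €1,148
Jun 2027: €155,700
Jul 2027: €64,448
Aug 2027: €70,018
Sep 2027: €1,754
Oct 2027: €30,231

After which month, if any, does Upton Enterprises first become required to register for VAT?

Not triggered

Through Feb 2027: €2,642
Through Mar 2027: €36,591
Through Apr 2027: €191,344
Through May 2027: €192,492
Through Jun 2027: €348,192
Through Jul 2027: €412,640
Through Aug 2027: €482,658
Through Sep 2027: €484,412
Through Oct 2027: €514,643
Final cumulative total €514,643 ≤ €553,000; the threshold is never exceeded.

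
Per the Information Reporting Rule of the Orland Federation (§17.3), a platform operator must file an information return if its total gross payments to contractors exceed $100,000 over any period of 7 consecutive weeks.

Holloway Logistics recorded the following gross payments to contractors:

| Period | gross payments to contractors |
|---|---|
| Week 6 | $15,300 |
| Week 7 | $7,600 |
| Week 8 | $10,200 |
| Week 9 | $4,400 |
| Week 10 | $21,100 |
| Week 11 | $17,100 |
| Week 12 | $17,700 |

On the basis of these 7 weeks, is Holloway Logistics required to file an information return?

No

Total gross payments to contractors: $15,300 + $7,600 + $10,200 + $4,400 + $21,100 + $17,100 + $17,700 = $93,400.
$93,400 ≤ $100,000, so the threshold is not exceeded.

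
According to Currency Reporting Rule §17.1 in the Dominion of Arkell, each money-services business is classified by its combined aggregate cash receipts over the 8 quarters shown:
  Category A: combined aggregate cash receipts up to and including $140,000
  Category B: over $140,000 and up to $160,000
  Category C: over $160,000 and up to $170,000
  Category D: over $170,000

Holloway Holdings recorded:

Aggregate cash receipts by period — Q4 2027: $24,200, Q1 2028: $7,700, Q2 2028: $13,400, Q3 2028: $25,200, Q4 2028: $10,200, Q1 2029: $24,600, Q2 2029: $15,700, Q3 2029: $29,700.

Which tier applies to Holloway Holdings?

Combined aggregate cash receipts: $24,200 + $7,700 + $13,400 + $25,200 + $10,200 + $24,600 + $15,700 + $29,700 = $150,700.
$140,000 < $150,700 ≤ $160,000, so Category B applies.

Category B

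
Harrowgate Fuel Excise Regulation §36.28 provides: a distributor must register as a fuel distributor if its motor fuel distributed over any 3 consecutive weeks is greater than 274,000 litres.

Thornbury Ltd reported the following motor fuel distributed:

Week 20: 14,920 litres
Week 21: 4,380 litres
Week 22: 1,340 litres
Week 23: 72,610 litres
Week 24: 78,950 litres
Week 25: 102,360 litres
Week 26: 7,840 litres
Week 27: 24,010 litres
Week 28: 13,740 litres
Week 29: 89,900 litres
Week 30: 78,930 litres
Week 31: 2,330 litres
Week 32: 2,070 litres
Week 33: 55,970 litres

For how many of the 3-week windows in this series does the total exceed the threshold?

Week 20–Week 22: 14,920 litres + 4,380 litres + 1,340 litres = 20,640 litres (under)
Week 21–Week 23: 4,380 litres + 1,340 litres + 72,610 litres = 78,330 litres (under)
Week 22–Week 24: 1,340 litres + 72,610 litres + 78,950 litres = 152,900 litres (under)
Week 23–Week 25: 72,610 litres + 78,950 litres + 102,360 litres = 253,920 litres (under)
Week 24–Week 26: 78,950 litres + 102,360 litres + 7,840 litres = 189,150 litres (under)
Week 25–Week 27: 102,360 litres + 7,840 litres + 24,010 litres = 134,210 litres (under)
Week 26–Week 28: 7,840 litres + 24,010 litres + 13,740 litres = 45,590 litres (under)
Week 27–Week 29: 24,010 litres + 13,740 litres + 89,900 litres = 127,650 litres (under)
Week 28–Week 30: 13,740 litres + 89,900 litres + 78,930 litres = 182,570 litres (under)
Week 29–Week 31: 89,900 litres + 78,930 litres + 2,330 litres = 171,160 litres (under)
Week 30–Week 32: 78,930 litres + 2,330 litres + 2,070 litres = 83,330 litres (under)
Week 31–Week 33: 2,330 litres + 2,070 litres + 55,970 litres = 60,370 litres (under)
0 windows exceed the threshold.

0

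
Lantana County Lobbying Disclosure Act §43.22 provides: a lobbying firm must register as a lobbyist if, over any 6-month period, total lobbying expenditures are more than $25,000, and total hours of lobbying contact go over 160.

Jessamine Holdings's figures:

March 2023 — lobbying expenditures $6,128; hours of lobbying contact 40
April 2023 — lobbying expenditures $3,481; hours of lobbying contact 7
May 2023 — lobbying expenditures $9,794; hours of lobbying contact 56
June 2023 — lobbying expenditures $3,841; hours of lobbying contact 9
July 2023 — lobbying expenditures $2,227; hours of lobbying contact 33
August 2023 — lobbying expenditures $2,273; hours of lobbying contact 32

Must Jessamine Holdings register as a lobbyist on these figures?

Yes

Total lobbying expenditures: $6,128 + $3,481 + $9,794 + $3,841 + $2,227 + $2,273 = $27,744 (> $25,000).
Total hours of lobbying contact: 40 + 7 + 56 + 9 + 33 + 32 = 177 (> 160).
The test is 'and': both thresholds are exceeded.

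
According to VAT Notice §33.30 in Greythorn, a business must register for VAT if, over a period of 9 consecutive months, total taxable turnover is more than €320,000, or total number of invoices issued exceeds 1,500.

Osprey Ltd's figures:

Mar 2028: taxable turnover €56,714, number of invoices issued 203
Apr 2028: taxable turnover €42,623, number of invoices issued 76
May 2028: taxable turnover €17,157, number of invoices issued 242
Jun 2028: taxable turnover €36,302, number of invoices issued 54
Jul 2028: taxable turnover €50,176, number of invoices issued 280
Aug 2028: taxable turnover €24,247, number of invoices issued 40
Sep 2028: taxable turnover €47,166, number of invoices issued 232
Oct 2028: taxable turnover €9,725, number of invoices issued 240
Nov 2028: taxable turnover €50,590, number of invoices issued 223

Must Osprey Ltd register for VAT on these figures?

Total taxable turnover: €56,714 + €42,623 + €17,157 + €36,302 + €50,176 + €24,247 + €47,166 + €9,725 + €50,590 = €334,700 (> €320,000).
Total number of invoices issued: 203 + 76 + 242 + 54 + 280 + 40 + 232 + 240 + 223 = 1,590 (> 1,500).
The test is 'or': at least one threshold is exceeded.

Yes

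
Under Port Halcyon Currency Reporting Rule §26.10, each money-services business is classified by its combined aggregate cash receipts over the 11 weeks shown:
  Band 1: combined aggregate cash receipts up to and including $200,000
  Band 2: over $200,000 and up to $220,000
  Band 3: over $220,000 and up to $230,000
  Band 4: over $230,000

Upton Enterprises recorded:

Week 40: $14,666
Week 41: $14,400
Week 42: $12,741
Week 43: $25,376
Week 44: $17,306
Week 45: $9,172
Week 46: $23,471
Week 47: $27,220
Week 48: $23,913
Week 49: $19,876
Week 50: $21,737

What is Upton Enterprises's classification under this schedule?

Band 2

Combined aggregate cash receipts: $14,666 + $14,400 + $12,741 + $25,376 + $17,306 + $9,172 + $23,471 + $27,220 + $23,913 + $19,876 + $21,737 = $209,878.
$200,000 < $209,878 ≤ $220,000, so Band 2 applies.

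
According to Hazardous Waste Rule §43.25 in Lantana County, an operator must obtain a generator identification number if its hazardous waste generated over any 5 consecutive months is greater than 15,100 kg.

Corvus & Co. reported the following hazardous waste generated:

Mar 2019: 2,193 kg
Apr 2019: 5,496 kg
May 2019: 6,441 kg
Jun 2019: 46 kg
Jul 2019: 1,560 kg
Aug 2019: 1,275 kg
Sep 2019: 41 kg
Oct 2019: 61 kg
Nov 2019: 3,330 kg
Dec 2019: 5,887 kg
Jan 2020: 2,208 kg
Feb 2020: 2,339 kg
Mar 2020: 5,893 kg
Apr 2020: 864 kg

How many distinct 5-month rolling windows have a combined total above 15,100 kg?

Mar 2019–Jul 2019: 2,193 kg + 5,496 kg + 6,441 kg + 46 kg + 1,560 kg = 15,736 kg (over)
Apr 2019–Aug 2019: 5,496 kg + 6,441 kg + 46 kg + 1,560 kg + 1,275 kg = 14,818 kg (under)
May 2019–Sep 2019: 6,441 kg + 46 kg + 1,560 kg + 1,275 kg + 41 kg = 9,363 kg (under)
Jun 2019–Oct 2019: 46 kg + 1,560 kg + 1,275 kg + 41 kg + 61 kg = 2,983 kg (under)
Jul 2019–Nov 2019: 1,560 kg + 1,275 kg + 41 kg + 61 kg + 3,330 kg = 6,267 kg (under)
Aug 2019–Dec 2019: 1,275 kg + 41 kg + 61 kg + 3,330 kg + 5,887 kg = 10,594 kg (under)
Sep 2019–Jan 2020: 41 kg + 61 kg + 3,330 kg + 5,887 kg + 2,208 kg = 11,527 kg (under)
Oct 2019–Feb 2020: 61 kg + 3,330 kg + 5,887 kg + 2,208 kg + 2,339 kg = 13,825 kg (under)
Nov 2019–Mar 2020: 3,330 kg + 5,887 kg + 2,208 kg + 2,339 kg + 5,893 kg = 19,657 kg (over)
Dec 2019–Apr 2020: 5,887 kg + 2,208 kg + 2,339 kg + 5,893 kg + 864 kg = 17,191 kg (over)
3 windows exceed the threshold.

3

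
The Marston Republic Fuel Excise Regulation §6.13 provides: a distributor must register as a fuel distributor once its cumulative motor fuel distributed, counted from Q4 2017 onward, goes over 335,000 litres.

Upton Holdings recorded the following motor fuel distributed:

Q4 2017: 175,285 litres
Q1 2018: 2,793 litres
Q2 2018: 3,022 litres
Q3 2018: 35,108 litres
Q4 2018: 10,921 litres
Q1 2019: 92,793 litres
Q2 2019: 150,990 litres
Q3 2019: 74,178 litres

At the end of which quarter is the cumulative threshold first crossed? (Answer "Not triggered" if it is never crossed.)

Through Q4 2017: 175,285 litres
Through Q1 2018: 178,078 litres
Through Q2 2018: 181,100 litres
Through Q3 2018: 216,208 litres
Through Q4 2018: 227,129 litres
Through Q1 2019: 319,922 litres
Through Q2 2019: 470,912 litres ← exceeds threshold

Q2 2019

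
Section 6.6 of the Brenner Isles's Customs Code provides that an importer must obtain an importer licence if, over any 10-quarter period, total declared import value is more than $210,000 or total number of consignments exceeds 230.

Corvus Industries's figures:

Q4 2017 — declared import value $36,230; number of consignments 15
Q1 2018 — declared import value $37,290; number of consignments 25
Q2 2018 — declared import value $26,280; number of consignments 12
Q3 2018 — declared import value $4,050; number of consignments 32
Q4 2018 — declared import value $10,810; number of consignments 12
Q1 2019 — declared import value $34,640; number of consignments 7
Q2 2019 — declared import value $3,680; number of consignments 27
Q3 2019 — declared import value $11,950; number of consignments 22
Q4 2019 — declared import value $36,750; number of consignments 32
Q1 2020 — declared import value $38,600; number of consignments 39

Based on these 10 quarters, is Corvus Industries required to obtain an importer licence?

Total declared import value: $36,230 + $37,290 + $26,280 + $4,050 + $10,810 + $34,640 + $3,680 + $11,950 + $36,750 + $38,600 = $240,280 (> $210,000).
Total number of consignments: 15 + 25 + 12 + 32 + 12 + 7 + 27 + 22 + 32 + 39 = 223 (≤ 230).
The test is 'or': at least one threshold is exceeded.

Yes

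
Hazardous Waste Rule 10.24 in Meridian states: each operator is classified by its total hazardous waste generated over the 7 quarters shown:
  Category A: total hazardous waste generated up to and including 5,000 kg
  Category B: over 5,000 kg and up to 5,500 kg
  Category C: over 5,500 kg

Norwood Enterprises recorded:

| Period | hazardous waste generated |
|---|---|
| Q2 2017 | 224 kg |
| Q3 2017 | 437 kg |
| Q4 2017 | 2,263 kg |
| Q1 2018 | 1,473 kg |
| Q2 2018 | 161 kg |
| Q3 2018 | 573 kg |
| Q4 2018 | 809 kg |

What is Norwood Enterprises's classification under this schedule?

Total hazardous waste generated: 224 kg + 437 kg + 2,263 kg + 1,473 kg + 161 kg + 573 kg + 809 kg = 5,940 kg.
5,940 kg > 5,500 kg, so Category C applies.

Category C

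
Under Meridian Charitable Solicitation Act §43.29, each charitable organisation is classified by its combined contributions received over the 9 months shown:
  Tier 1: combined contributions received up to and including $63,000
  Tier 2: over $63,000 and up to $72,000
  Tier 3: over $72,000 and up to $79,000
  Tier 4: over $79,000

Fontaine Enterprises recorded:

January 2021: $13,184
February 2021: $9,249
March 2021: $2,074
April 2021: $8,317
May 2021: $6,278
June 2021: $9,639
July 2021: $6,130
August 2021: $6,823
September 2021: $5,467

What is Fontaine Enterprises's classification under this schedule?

Combined contributions received: $13,184 + $9,249 + $2,074 + $8,317 + $6,278 + $9,639 + $6,130 + $6,823 + $5,467 = $67,161.
$63,000 < $67,161 ≤ $72,000, so Tier 2 applies.

Tier 2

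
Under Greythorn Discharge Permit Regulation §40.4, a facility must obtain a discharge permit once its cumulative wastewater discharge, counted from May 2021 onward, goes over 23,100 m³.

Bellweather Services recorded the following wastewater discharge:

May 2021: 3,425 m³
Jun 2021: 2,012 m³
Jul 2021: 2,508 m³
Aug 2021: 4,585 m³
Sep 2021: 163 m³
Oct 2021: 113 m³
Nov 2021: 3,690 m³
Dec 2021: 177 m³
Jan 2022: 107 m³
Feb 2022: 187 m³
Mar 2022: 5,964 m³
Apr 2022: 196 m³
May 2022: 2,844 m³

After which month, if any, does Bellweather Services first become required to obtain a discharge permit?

Apr 2022

Through May 2021: 3,425 m³
Through Jun 2021: 5,437 m³
Through Jul 2021: 7,945 m³
Through Aug 2021: 12,530 m³
Through Sep 2021: 12,693 m³
Through Oct 2021: 12,806 m³
Through Nov 2021: 16,496 m³
Through Dec 2021: 16,673 m³
Through Jan 2022: 16,780 m³
Through Feb 2022: 16,967 m³
Through Mar 2022: 22,931 m³
Through Apr 2022: 23,127 m³ ← exceeds threshold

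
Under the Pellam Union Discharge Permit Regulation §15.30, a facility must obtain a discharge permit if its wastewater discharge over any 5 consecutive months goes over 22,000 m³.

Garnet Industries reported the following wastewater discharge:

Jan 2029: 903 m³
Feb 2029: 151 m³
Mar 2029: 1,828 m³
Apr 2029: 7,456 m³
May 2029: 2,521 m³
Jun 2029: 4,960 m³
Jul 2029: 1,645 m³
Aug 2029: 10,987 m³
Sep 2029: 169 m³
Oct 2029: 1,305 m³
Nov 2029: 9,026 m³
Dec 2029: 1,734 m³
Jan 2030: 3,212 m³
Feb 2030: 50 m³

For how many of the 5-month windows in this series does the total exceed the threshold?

Jan 2029–May 2029: 903 m³ + 151 m³ + 1,828 m³ + 7,456 m³ + 2,521 m³ = 12,859 m³ (under)
Feb 2029–Jun 2029: 151 m³ + 1,828 m³ + 7,456 m³ + 2,521 m³ + 4,960 m³ = 16,916 m³ (under)
Mar 2029–Jul 2029: 1,828 m³ + 7,456 m³ + 2,521 m³ + 4,960 m³ + 1,645 m³ = 18,410 m³ (under)
Apr 2029–Aug 2029: 7,456 m³ + 2,521 m³ + 4,960 m³ + 1,645 m³ + 10,987 m³ = 27,569 m³ (over)
May 2029–Sep 2029: 2,521 m³ + 4,960 m³ + 1,645 m³ + 10,987 m³ + 169 m³ = 20,282 m³ (under)
Jun 2029–Oct 2029: 4,960 m³ + 1,645 m³ + 10,987 m³ + 169 m³ + 1,305 m³ = 19,066 m³ (under)
Jul 2029–Nov 2029: 1,645 m³ + 10,987 m³ + 169 m³ + 1,305 m³ + 9,026 m³ = 23,132 m³ (over)
Aug 2029–Dec 2029: 10,987 m³ + 169 m³ + 1,305 m³ + 9,026 m³ + 1,734 m³ = 23,221 m³ (over)
Sep 2029–Jan 2030: 169 m³ + 1,305 m³ + 9,026 m³ + 1,734 m³ + 3,212 m³ = 15,446 m³ (under)
Oct 2029–Feb 2030: 1,305 m³ + 9,026 m³ + 1,734 m³ + 3,212 m³ + 50 m³ = 15,327 m³ (under)
3 windows exceed the threshold.

3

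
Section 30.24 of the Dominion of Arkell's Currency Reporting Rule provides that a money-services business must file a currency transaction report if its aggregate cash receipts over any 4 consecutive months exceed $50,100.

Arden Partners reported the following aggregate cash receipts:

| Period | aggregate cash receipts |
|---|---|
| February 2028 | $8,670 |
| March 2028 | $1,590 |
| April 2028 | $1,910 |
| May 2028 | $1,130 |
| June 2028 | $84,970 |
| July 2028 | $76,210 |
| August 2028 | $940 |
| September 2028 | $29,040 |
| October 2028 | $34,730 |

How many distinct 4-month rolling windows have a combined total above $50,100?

5

February 2028–May 2028: $8,670 + $1,590 + $1,910 + $1,130 = $13,300 (under)
March 2028–June 2028: $1,590 + $1,910 + $1,130 + $84,970 = $89,600 (over)
April 2028–July 2028: $1,910 + $1,130 + $84,970 + $76,210 = $164,220 (over)
May 2028–August 2028: $1,130 + $84,970 + $76,210 + $940 = $163,250 (over)
June 2028–September 2028: $84,970 + $76,210 + $940 + $29,040 = $191,160 (over)
July 2028–October 2028: $76,210 + $940 + $29,040 + $34,730 = $140,920 (over)
5 windows exceed the threshold.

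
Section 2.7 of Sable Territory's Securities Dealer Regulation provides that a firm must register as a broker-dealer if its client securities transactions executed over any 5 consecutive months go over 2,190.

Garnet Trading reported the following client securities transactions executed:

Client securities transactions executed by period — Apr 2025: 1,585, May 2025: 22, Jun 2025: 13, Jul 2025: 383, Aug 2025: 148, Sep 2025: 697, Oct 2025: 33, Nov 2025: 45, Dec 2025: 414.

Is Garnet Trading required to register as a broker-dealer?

Apr 2025–Aug 2025: 1,585 + 22 + 13 + 383 + 148 = 2,151 (under)
May 2025–Sep 2025: 22 + 13 + 383 + 148 + 697 = 1,263 (under)
Jun 2025–Oct 2025: 13 + 383 + 148 + 697 + 33 = 1,274 (under)
Jul 2025–Nov 2025: 383 + 148 + 697 + 33 + 45 = 1,306 (under)
Aug 2025–Dec 2025: 148 + 697 + 33 + 45 + 414 = 1,337 (under)
No window exceeds 2,190.

No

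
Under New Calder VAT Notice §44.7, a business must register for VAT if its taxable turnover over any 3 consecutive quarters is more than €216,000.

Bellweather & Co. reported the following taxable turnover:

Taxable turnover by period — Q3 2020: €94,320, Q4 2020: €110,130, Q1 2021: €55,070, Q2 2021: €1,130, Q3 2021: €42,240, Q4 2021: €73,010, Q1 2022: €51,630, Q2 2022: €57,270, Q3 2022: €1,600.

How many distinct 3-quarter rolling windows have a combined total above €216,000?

Q3 2020–Q1 2021: €94,320 + €110,130 + €55,070 = €259,520 (over)
Q4 2020–Q2 2021: €110,130 + €55,070 + €1,130 = €166,330 (under)
Q1 2021–Q3 2021: €55,070 + €1,130 + €42,240 = €98,440 (under)
Q2 2021–Q4 2021: €1,130 + €42,240 + €73,010 = €116,380 (under)
Q3 2021–Q1 2022: €42,240 + €73,010 + €51,630 = €166,880 (under)
Q4 2021–Q2 2022: €73,010 + €51,630 + €57,270 = €181,910 (under)
Q1 2022–Q3 2022: €51,630 + €57,270 + €1,600 = €110,500 (under)
1 window exceeds the threshold.

1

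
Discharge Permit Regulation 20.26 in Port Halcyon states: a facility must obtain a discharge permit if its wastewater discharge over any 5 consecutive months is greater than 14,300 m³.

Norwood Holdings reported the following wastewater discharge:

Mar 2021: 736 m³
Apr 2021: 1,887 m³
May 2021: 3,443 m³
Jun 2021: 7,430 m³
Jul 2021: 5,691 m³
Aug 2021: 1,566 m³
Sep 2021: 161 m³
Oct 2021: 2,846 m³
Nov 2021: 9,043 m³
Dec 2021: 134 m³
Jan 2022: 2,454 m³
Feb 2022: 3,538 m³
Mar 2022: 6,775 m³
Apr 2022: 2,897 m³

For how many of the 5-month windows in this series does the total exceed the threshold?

9

Mar 2021–Jul 2021: 736 m³ + 1,887 m³ + 3,443 m³ + 7,430 m³ + 5,691 m³ = 19,187 m³ (over)
Apr 2021–Aug 2021: 1,887 m³ + 3,443 m³ + 7,430 m³ + 5,691 m³ + 1,566 m³ = 20,017 m³ (over)
May 2021–Sep 2021: 3,443 m³ + 7,430 m³ + 5,691 m³ + 1,566 m³ + 161 m³ = 18,291 m³ (over)
Jun 2021–Oct 2021: 7,430 m³ + 5,691 m³ + 1,566 m³ + 161 m³ + 2,846 m³ = 17,694 m³ (over)
Jul 2021–Nov 2021: 5,691 m³ + 1,566 m³ + 161 m³ + 2,846 m³ + 9,043 m³ = 19,307 m³ (over)
Aug 2021–Dec 2021: 1,566 m³ + 161 m³ + 2,846 m³ + 9,043 m³ + 134 m³ = 13,750 m³ (under)
Sep 2021–Jan 2022: 161 m³ + 2,846 m³ + 9,043 m³ + 134 m³ + 2,454 m³ = 14,638 m³ (over)
Oct 2021–Feb 2022: 2,846 m³ + 9,043 m³ + 134 m³ + 2,454 m³ + 3,538 m³ = 18,015 m³ (over)
Nov 2021–Mar 2022: 9,043 m³ + 134 m³ + 2,454 m³ + 3,538 m³ + 6,775 m³ = 21,944 m³ (over)
Dec 2021–Apr 2022: 134 m³ + 2,454 m³ + 3,538 m³ + 6,775 m³ + 2,897 m³ = 15,798 m³ (over)
9 windows exceed the threshold.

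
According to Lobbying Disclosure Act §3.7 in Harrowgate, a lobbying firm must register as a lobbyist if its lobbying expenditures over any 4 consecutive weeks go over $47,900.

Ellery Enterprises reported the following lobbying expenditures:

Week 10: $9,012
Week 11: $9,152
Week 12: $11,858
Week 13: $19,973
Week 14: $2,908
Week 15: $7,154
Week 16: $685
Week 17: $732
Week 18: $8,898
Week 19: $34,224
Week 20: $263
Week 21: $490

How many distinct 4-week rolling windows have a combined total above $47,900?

Week 10–Week 13: $9,012 + $9,152 + $11,858 + $19,973 = $49,995 (over)
Week 11–Week 14: $9,152 + $11,858 + $19,973 + $2,908 = $43,891 (under)
Week 12–Week 15: $11,858 + $19,973 + $2,908 + $7,154 = $41,893 (under)
Week 13–Week 16: $19,973 + $2,908 + $7,154 + $685 = $30,720 (under)
Week 14–Week 17: $2,908 + $7,154 + $685 + $732 = $11,479 (under)
Week 15–Week 18: $7,154 + $685 + $732 + $8,898 = $17,469 (under)
Week 16–Week 19: $685 + $732 + $8,898 + $34,224 = $44,539 (under)
Week 17–Week 20: $732 + $8,898 + $34,224 + $263 = $44,117 (under)
Week 18–Week 21: $8,898 + $34,224 + $263 + $490 = $43,875 (under)
1 window exceeds the threshold.

1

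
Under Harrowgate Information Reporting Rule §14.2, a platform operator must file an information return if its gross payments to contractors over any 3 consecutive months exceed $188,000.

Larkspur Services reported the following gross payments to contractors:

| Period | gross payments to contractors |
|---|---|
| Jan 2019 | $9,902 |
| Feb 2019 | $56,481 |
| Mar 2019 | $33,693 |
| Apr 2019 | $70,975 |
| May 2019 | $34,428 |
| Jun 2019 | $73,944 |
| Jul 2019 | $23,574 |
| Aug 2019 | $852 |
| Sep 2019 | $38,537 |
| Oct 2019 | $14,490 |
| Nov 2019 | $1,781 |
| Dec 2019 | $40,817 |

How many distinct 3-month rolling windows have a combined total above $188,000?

0

Jan 2019–Mar 2019: $9,902 + $56,481 + $33,693 = $100,076 (under)
Feb 2019–Apr 2019: $56,481 + $33,693 + $70,975 = $161,149 (under)
Mar 2019–May 2019: $33,693 + $70,975 + $34,428 = $139,096 (under)
Apr 2019–Jun 2019: $70,975 + $34,428 + $73,944 = $179,347 (under)
May 2019–Jul 2019: $34,428 + $73,944 + $23,574 = $131,946 (under)
Jun 2019–Aug 2019: $73,944 + $23,574 + $852 = $98,370 (under)
Jul 2019–Sep 2019: $23,574 + $852 + $38,537 = $62,963 (under)
Aug 2019–Oct 2019: $852 + $38,537 + $14,490 = $53,879 (under)
Sep 2019–Nov 2019: $38,537 + $14,490 + $1,781 = $54,808 (under)
Oct 2019–Dec 2019: $14,490 + $1,781 + $40,817 = $57,088 (under)
0 windows exceed the threshold.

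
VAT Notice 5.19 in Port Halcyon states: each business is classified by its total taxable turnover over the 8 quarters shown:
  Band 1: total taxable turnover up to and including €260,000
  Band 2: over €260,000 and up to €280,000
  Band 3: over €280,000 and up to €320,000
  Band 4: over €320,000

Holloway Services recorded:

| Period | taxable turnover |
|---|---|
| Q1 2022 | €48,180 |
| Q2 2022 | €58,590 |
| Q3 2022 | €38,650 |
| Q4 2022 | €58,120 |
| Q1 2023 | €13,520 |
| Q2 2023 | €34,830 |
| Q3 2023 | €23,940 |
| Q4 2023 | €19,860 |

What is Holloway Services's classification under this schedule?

Total taxable turnover: €48,180 + €58,590 + €38,650 + €58,120 + €13,520 + €34,830 + €23,940 + €19,860 = €295,690.
€280,000 < €295,690 ≤ €320,000, so Band 3 applies.

Band 3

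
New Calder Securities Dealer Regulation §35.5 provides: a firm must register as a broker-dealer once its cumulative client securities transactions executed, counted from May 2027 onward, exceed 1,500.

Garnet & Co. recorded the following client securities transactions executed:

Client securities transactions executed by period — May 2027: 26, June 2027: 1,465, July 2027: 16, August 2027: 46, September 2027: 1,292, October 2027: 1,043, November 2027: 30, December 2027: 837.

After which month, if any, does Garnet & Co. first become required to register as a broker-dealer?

Through May 2027: 26
Through June 2027: 1,491
Through July 2027: 1,507 ← exceeds threshold

July 2027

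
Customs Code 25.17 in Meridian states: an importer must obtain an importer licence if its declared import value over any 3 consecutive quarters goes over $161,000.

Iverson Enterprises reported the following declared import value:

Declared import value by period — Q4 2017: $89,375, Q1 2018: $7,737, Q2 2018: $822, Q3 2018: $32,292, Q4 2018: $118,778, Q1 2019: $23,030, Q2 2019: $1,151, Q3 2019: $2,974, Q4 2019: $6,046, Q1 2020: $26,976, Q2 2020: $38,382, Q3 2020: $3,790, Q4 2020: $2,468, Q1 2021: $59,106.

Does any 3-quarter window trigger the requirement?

Yes

Q4 2017–Q2 2018: $89,375 + $7,737 + $822 = $97,934 (under)
Q1 2018–Q3 2018: $7,737 + $822 + $32,292 = $40,851 (under)
Q2 2018–Q4 2018: $822 + $32,292 + $118,778 = $151,892 (under)
Q3 2018–Q1 2019: $32,292 + $118,778 + $23,030 = $174,100 (over)
Q4 2018–Q2 2019: $118,778 + $23,030 + $1,151 = $142,959 (under)
Q1 2019–Q3 2019: $23,030 + $1,151 + $2,974 = $27,155 (under)
Q2 2019–Q4 2019: $1,151 + $2,974 + $6,046 = $10,171 (under)
Q3 2019–Q1 2020: $2,974 + $6,046 + $26,976 = $35,996 (under)
Q4 2019–Q2 2020: $6,046 + $26,976 + $38,382 = $71,404 (under)
Q1 2020–Q3 2020: $26,976 + $38,382 + $3,790 = $69,148 (under)
Q2 2020–Q4 2020: $38,382 + $3,790 + $2,468 = $44,640 (under)
Q3 2020–Q1 2021: $3,790 + $2,468 + $59,106 = $65,364 (under)
At least one window exceeds $161,000.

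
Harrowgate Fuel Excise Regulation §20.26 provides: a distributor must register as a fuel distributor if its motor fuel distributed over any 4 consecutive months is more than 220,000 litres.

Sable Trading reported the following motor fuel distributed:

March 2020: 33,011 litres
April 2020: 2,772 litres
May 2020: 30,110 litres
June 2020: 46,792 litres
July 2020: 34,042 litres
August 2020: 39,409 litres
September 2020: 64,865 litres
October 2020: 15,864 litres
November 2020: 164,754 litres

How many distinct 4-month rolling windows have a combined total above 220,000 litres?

March 2020–June 2020: 33,011 litres + 2,772 litres + 30,110 litres + 46,792 litres = 112,685 litres (under)
April 2020–July 2020: 2,772 litres + 30,110 litres + 46,792 litres + 34,042 litres = 113,716 litres (under)
May 2020–August 2020: 30,110 litres + 46,792 litres + 34,042 litres + 39,409 litres = 150,353 litres (under)
June 2020–September 2020: 46,792 litres + 34,042 litres + 39,409 litres + 64,865 litres = 185,108 litres (under)
July 2020–October 2020: 34,042 litres + 39,409 litres + 64,865 litres + 15,864 litres = 154,180 litres (under)
August 2020–November 2020: 39,409 litres + 64,865 litres + 15,864 litres + 164,754 litres = 284,892 litres (over)
1 window exceeds the threshold.

1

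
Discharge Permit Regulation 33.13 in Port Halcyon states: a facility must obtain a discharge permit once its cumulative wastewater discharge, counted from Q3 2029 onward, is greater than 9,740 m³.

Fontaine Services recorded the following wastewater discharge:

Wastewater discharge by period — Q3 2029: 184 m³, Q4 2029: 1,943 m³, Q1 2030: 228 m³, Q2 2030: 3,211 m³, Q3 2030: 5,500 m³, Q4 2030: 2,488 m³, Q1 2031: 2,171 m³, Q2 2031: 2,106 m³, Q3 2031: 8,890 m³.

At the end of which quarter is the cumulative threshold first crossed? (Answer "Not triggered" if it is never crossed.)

Through Q3 2029: 184 m³
Through Q4 2029: 2,127 m³
Through Q1 2030: 2,355 m³
Through Q2 2030: 5,566 m³
Through Q3 2030: 11,066 m³ ← exceeds threshold

Q3 2030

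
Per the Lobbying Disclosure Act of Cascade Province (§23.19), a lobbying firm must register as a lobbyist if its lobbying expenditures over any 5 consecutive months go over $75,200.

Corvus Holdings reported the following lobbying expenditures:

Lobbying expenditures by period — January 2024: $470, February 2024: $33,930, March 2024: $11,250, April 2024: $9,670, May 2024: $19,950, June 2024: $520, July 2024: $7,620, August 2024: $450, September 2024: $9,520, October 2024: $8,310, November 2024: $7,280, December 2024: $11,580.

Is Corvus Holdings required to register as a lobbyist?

January 2024–May 2024: $470 + $33,930 + $11,250 + $9,670 + $19,950 = $75,270 (over)
February 2024–June 2024: $33,930 + $11,250 + $9,670 + $19,950 + $520 = $75,320 (over)
March 2024–July 2024: $11,250 + $9,670 + $19,950 + $520 + $7,620 = $49,010 (under)
April 2024–August 2024: $9,670 + $19,950 + $520 + $7,620 + $450 = $38,210 (under)
May 2024–September 2024: $19,950 + $520 + $7,620 + $450 + $9,520 = $38,060 (under)
June 2024–October 2024: $520 + $7,620 + $450 + $9,520 + $8,310 = $26,420 (under)
July 2024–November 2024: $7,620 + $450 + $9,520 + $8,310 + $7,280 = $33,180 (under)
August 2024–December 2024: $450 + $9,520 + $8,310 + $7,280 + $11,580 = $37,140 (under)
At least one window exceeds $75,200.

Yes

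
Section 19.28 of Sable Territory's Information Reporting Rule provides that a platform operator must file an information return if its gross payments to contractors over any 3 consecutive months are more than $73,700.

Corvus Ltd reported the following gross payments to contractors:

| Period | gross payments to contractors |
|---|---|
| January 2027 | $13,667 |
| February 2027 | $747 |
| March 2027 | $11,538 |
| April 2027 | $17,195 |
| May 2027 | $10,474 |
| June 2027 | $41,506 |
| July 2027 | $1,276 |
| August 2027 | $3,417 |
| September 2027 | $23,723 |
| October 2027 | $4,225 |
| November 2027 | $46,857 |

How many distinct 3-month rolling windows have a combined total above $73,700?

1

January 2027–March 2027: $13,667 + $747 + $11,538 = $25,952 (under)
February 2027–April 2027: $747 + $11,538 + $17,195 = $29,480 (under)
March 2027–May 2027: $11,538 + $17,195 + $10,474 = $39,207 (under)
April 2027–June 2027: $17,195 + $10,474 + $41,506 = $69,175 (under)
May 2027–July 2027: $10,474 + $41,506 + $1,276 = $53,256 (under)
June 2027–August 2027: $41,506 + $1,276 + $3,417 = $46,199 (under)
July 2027–September 2027: $1,276 + $3,417 + $23,723 = $28,416 (under)
August 2027–October 2027: $3,417 + $23,723 + $4,225 = $31,365 (under)
September 2027–November 2027: $23,723 + $4,225 + $46,857 = $74,805 (over)
1 window exceeds the threshold.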